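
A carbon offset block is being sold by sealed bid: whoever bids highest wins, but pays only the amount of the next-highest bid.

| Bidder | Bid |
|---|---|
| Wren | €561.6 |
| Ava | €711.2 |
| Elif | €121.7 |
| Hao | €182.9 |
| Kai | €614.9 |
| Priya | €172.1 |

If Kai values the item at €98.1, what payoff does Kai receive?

Highest bid: Ava at €711.2, so Ava wins.
Second-highest bid: Kai at €614.9 — that is the price the winner pays.
Kai did not win, so Kai pays nothing and receives nothing: payoff €0.

€0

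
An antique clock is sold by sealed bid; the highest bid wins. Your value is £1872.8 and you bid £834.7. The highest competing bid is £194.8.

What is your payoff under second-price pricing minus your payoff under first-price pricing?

You have the highest bid, so you win under either rule.
Second-price: pay £194.8 → payoff £1678.
First-price: pay your own bid £834.7 → payoff £1038.1.
Difference = £1678 − (£1038.1) = £639.9.

£639.9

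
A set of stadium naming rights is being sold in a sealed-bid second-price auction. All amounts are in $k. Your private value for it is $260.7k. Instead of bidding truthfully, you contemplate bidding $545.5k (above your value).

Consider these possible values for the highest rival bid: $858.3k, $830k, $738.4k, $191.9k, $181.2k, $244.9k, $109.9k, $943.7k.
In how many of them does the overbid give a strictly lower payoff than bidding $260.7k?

0

The deviation hurts exactly when the highest competing bid lies strictly between $260.7k and $545.5k — overbidding then wins at a price above your value.
$858.3k: above both → same outcome either way.
$830k: above both → same outcome either way.
$738.4k: above both → same outcome either way.
$191.9k: below both → same outcome either way.
$181.2k: below both → same outcome either way.
$244.9k: below both → same outcome either way.
$109.9k: below both → same outcome either way.
$943.7k: above both → same outcome either way.
Count: 0.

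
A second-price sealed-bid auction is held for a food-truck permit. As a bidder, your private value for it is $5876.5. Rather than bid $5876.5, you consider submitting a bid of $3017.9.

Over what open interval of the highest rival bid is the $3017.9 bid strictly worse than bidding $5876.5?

($3017.9, $5876.5)

If the competing bid is below $3017.9, both bids win at the same price — no difference.
If it is above $5876.5, both bids lose — no difference.
If it lies strictly between $3017.9 and $5876.5, bidding your value wins at a price below your value (positive payoff) while bidding $3017.9 loses (payoff 0).
So the deviation strictly hurts on the open interval ($3017.9, $5876.5).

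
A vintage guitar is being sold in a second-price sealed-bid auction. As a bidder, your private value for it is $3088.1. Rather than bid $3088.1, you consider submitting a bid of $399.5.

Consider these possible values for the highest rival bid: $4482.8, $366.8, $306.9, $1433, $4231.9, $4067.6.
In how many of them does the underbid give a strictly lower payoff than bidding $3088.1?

The deviation hurts exactly when the highest competing bid lies strictly between $399.5 and $3088.1 — underbidding then forfeits a profitable win.
$4482.8: above both → same outcome either way.
$366.8: below both → same outcome either way.
$306.9: below both → same outcome either way.
$1433: inside the interval → strictly worse (loss $1655.1).
$4231.9: above both → same outcome either way.
$4067.6: above both → same outcome either way.
Count: 1.

1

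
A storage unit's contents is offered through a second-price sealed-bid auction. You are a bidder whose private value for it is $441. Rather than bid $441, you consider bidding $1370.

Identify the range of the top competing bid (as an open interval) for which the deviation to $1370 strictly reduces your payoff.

($441, $1370)

If the competing bid is below $441, both bids win at the same price — no difference.
If it is above $1370, both bids lose — no difference.
If it lies strictly between $441 and $1370, bidding your value loses (payoff 0) while bidding $1370 wins at a price above your value (payoff negative).
So the deviation strictly hurts on the open interval ($441, $1370).
Truthful bidding weakly dominates here: raising your bid can only win items priced above your value, and lowering it can only forfeit items priced below.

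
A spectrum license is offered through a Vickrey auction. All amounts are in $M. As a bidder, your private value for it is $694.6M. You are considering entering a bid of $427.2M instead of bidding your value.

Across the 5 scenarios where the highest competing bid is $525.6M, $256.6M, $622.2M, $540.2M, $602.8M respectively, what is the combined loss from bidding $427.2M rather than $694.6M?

The deviation costs you only when the competing bid falls strictly between $427.2M and $694.6M; elsewhere both bids give the same outcome.
$525.6M: truthful payoff $169M, deviation payoff $0M → loss $169M.
$256.6M: outcomes coincide → loss $0M.
$622.2M: truthful payoff $72.4M, deviation payoff $0M → loss $72.4M.
$540.2M: truthful payoff $154.4M, deviation payoff $0M → loss $154.4M.
$602.8M: truthful payoff $91.8M, deviation payoff $0M → loss $91.8M.
Total loss = $169M + $72.4M + $154.4M + $91.8M = $487.6M.

$487.6M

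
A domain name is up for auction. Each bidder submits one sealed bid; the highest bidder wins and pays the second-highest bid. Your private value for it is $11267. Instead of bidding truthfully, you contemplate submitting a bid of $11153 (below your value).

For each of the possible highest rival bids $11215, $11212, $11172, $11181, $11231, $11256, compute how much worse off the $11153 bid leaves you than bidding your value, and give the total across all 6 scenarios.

$335

The deviation costs you only when the competing bid falls strictly between $11153 and $11267; elsewhere both bids give the same outcome.
$11215: truthful payoff $52, deviation payoff $0 → loss $52.
$11212: truthful payoff $55, deviation payoff $0 → loss $55.
$11172: truthful payoff $95, deviation payoff $0 → loss $95.
$11181: truthful payoff $86, deviation payoff $0 → loss $86.
$11231: truthful payoff $36, deviation payoff $0 → loss $36.
$11256: truthful payoff $11, deviation payoff $0 → loss $11.
Total loss = $52 + $55 + $95 + $86 + $36 + $11 = $335.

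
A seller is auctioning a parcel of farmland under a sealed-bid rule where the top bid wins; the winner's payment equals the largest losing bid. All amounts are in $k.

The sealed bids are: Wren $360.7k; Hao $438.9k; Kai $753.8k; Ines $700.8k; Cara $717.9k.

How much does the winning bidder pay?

$717.9k

Highest bid: Kai at $753.8k, so Kai wins.
Second-highest bid: Cara at $717.9k — that is the price the winner pays.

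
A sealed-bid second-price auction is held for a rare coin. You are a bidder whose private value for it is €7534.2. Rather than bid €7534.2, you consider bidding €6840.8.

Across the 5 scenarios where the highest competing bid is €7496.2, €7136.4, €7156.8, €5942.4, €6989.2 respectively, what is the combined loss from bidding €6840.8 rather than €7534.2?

The deviation costs you only when the competing bid falls strictly between €6840.8 and €7534.2; elsewhere both bids give the same outcome.
€7496.2: truthful payoff €38, deviation payoff €0 → loss €38.
€7136.4: truthful payoff €397.8, deviation payoff €0 → loss €397.8.
€7156.8: truthful payoff €377.4, deviation payoff €0 → loss €377.4.
€5942.4: outcomes coincide → loss €0.
€6989.2: truthful payoff €545, deviation payoff €0 → loss €545.
Total loss = €38 + €397.8 + €377.4 + €545 = €1358.2.
In a second-price auction your bid sets only whether you win, not what you pay, so bidding your true value is weakly dominant.

€1358.2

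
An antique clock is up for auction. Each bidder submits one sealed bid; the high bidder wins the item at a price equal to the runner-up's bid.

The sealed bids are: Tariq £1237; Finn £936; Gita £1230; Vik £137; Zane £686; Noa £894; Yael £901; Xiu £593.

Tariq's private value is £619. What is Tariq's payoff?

Highest bid: Tariq at £1237, so Tariq wins.
Second-highest bid: Gita at £1230 — that is the price the winner pays.
Tariq's payoff = value − price = £619 − £1230 = −£611.

−£611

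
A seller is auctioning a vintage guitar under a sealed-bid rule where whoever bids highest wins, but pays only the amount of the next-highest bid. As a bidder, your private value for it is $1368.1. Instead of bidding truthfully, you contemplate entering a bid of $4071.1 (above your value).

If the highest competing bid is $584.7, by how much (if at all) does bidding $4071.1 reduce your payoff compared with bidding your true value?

$0

Bidding your value $1368.1: you win (since $1368.1 > $584.7) and pay $584.7. Payoff $783.4.
Bidding $4071.1: you win and pay $584.7. Payoff $1368.1 − $584.7 = $783.4.
Difference = $783.4 − $783.4 = $0; both bids lead to the same outcome because the competing bid is below both your value and your alternative bid.
In a second-price auction your bid sets only whether you win, not what you pay, so bidding your true value is weakly dominant.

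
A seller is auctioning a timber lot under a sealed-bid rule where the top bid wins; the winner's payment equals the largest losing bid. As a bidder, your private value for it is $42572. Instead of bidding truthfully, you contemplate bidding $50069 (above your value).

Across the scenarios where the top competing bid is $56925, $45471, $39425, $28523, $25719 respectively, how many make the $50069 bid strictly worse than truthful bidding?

The deviation hurts exactly when the highest competing bid lies strictly between $42572 and $50069 — overbidding then wins at a price above your value.
$56925: above both → same outcome either way.
$45471: inside the interval → strictly worse (loss $2899).
$39425: below both → same outcome either way.
$28523: below both → same outcome either way.
$25719: below both → same outcome either way.
Count: 1.

1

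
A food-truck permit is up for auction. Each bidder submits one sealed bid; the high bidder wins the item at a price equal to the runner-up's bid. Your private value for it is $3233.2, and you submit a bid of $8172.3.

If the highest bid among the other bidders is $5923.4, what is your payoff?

−$2690.2

Your bid $8172.3 exceeds the highest competing bid $5923.4, so you win.
In a second-price auction the winner pays the second-highest bid, $5923.4.
Payoff = value − price = $3233.2 − $5923.4 = −$2690.2.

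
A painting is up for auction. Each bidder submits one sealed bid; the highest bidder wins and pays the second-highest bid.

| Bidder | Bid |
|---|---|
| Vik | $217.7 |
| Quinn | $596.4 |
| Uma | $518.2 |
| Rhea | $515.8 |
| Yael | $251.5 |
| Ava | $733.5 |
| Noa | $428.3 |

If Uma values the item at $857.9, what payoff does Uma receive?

$0

Highest bid: Ava at $733.5, so Ava wins.
Second-highest bid: Quinn at $596.4 — that is the price the winner pays.
Uma did not win, so Uma pays nothing and receives nothing: payoff $0.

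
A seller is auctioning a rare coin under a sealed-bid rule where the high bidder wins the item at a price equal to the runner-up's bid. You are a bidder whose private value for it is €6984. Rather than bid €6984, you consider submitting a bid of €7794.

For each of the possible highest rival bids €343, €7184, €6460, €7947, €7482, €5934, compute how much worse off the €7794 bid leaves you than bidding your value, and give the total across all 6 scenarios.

€698

The deviation costs you only when the competing bid falls strictly between €6984 and €7794; elsewhere both bids give the same outcome.
€343: outcomes coincide → loss €0.
€7184: truthful payoff €0, deviation payoff −€200 → loss €200.
€6460: outcomes coincide → loss €0.
€7947: outcomes coincide → loss €0.
€7482: truthful payoff €0, deviation payoff −€498 → loss €498.
€5934: outcomes coincide → loss €0.
Total loss = €200 + €498 = €698.
In a second-price auction your bid sets only whether you win, not what you pay, so bidding your true value is weakly dominant.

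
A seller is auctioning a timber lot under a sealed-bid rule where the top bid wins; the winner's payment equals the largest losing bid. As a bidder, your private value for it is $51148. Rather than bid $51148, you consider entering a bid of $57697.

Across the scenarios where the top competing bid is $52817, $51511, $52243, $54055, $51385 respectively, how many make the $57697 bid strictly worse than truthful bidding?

5

The deviation hurts exactly when the highest competing bid lies strictly between $51148 and $57697 — overbidding then wins at a price above your value.
$52817: inside the interval → strictly worse (loss $1669).
$51511: inside the interval → strictly worse (loss $363).
$52243: inside the interval → strictly worse (loss $1095).
$54055: inside the interval → strictly worse (loss $2907).
$51385: inside the interval → strictly worse (loss $237).
Count: 5.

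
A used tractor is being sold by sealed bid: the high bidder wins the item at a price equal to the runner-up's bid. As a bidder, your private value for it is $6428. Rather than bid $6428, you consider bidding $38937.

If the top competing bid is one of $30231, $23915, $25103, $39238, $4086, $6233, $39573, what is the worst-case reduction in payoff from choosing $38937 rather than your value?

$30231: truthful gives $0, deviation gives −$23803 → loss $23803.
$23915: truthful gives $0, deviation gives −$17487 → loss $17487.
$25103: truthful gives $0, deviation gives −$18675 → loss $18675.
$39238: same outcome either way → loss $0.
$4086: same outcome either way → loss $0.
$6233: same outcome either way → loss $0.
$39573: same outcome either way → loss $0.
Maximum loss: $23803.

$23803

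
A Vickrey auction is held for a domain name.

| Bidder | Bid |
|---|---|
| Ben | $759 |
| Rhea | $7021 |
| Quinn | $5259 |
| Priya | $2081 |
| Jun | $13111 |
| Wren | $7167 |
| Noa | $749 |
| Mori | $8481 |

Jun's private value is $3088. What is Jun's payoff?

Highest bid: Jun at $13111, so Jun wins.
Second-highest bid: Mori at $8481 — that is the price the winner pays.
Jun's payoff = value − price = $3088 − $8481 = −$5393.

−$5393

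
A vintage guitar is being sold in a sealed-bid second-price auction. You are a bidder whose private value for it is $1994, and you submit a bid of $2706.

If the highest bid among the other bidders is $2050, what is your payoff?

−$56

Your bid $2706 exceeds the highest competing bid $2050, so you win.
In a second-price auction the winner pays the second-highest bid, $2050.
Payoff = value − price = $1994 − $2050 = −$56.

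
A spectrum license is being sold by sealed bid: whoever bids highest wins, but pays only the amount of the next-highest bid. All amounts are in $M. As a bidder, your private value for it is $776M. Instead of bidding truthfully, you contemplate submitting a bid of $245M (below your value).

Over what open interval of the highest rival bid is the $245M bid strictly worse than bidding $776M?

If the competing bid is below $245M, both bids win at the same price — no difference.
If it is above $776M, both bids lose — no difference.
If it lies strictly between $245M and $776M, bidding your value wins at a price below your value (positive payoff) while bidding $245M loses (payoff 0).
So the deviation strictly hurts on the open interval ($245M, $776M).

($245M, $776M)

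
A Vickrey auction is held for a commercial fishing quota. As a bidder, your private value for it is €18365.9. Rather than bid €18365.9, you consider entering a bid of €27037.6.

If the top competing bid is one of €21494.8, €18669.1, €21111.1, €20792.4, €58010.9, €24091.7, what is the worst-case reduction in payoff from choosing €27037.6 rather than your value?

€21494.8: truthful gives €0, deviation gives −€3128.9 → loss €3128.9.
€18669.1: truthful gives €0, deviation gives −€303.2 → loss €303.2.
€21111.1: truthful gives €0, deviation gives −€2745.2 → loss €2745.2.
€20792.4: truthful gives €0, deviation gives −€2426.5 → loss €2426.5.
€58010.9: same outcome either way → loss €0.
€24091.7: truthful gives €0, deviation gives −€5725.8 → loss €5725.8.
Maximum loss: €5725.8.

€5725.8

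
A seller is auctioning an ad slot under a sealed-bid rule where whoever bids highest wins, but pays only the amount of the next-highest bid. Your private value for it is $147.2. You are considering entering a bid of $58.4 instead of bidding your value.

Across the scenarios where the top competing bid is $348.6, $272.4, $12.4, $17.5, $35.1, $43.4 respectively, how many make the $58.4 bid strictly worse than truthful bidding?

The deviation hurts exactly when the highest competing bid lies strictly between $58.4 and $147.2 — underbidding then forfeits a profitable win.
$348.6: above both → same outcome either way.
$272.4: above both → same outcome either way.
$12.4: below both → same outcome either way.
$17.5: below both → same outcome either way.
$35.1: below both → same outcome either way.
$43.4: below both → same outcome either way.
Count: 0.

0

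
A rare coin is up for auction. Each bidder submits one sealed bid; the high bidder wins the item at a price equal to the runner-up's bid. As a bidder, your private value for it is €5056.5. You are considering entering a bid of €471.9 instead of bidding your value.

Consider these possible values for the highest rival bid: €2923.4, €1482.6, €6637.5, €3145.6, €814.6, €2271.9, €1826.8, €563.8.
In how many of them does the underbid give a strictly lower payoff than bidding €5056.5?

7

The deviation hurts exactly when the highest competing bid lies strictly between €471.9 and €5056.5 — underbidding then forfeits a profitable win.
€2923.4: inside the interval → strictly worse (loss €2133.1).
€1482.6: inside the interval → strictly worse (loss €3573.9).
€6637.5: above both → same outcome either way.
€3145.6: inside the interval → strictly worse (loss €1910.9).
€814.6: inside the interval → strictly worse (loss €4241.9).
€2271.9: inside the interval → strictly worse (loss €2784.6).
€1826.8: inside the interval → strictly worse (loss €3229.7).
€563.8: inside the interval → strictly worse (loss €4492.7).
Count: 7.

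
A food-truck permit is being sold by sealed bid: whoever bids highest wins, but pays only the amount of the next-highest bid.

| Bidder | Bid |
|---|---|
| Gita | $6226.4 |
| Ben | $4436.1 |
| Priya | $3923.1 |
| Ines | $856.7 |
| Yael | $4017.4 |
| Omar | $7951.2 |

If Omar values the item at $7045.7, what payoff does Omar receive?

$819.3

Highest bid: Omar at $7951.2, so Omar wins.
Second-highest bid: Gita at $6226.4 — that is the price the winner pays.
Omar's payoff = value − price = $7045.7 − $6226.4 = $819.3.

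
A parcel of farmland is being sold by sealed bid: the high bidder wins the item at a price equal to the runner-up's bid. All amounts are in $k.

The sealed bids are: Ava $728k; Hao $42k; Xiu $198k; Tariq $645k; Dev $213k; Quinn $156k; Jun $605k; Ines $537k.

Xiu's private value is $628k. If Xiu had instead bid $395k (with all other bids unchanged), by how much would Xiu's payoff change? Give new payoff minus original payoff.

The highest bid among the other bidders is $728k; Xiu's bid doesn't change that.
Original bid $198k: Xiu is not highest (top rival bid is $728k); payoff $0k.
Alternative bid $395k: Xiu is not highest (top rival bid is $728k); payoff $0k.
Change in payoff = $0k − ($0k) = $0k.

$0k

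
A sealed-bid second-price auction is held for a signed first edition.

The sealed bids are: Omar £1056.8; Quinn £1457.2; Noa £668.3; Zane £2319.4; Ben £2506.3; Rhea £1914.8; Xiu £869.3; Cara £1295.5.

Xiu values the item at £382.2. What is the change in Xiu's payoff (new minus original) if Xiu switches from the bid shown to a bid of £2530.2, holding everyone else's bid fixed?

−£2124.1

The highest bid among the other bidders is £2506.3; Xiu's bid doesn't change that.
Original bid £869.3: Xiu is not highest (top rival bid is £2506.3); payoff £0.
Alternative bid £2530.2: Xiu is highest, pays the top rival bid £2506.3; payoff £382.2 − £2506.3 = −£2124.1.
Change in payoff = −£2124.1 − (£0) = −£2124.1.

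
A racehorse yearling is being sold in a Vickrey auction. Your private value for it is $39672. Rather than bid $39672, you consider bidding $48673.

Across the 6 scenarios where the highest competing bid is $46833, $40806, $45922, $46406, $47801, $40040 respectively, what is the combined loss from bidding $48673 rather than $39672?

The deviation costs you only when the competing bid falls strictly between $39672 and $48673; elsewhere both bids give the same outcome.
$46833: truthful payoff $0, deviation payoff −$7161 → loss $7161.
$40806: truthful payoff $0, deviation payoff −$1134 → loss $1134.
$45922: truthful payoff $0, deviation payoff −$6250 → loss $6250.
$46406: truthful payoff $0, deviation payoff −$6734 → loss $6734.
$47801: truthful payoff $0, deviation payoff −$8129 → loss $8129.
$40040: truthful payoff $0, deviation payoff −$368 → loss $368.
Total loss = $7161 + $1134 + $6250 + $6734 + $8129 + $368 = $29776.

$29776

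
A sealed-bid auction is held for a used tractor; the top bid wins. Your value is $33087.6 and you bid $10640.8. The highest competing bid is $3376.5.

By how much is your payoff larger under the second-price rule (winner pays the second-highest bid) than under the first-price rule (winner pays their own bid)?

$7264.3

You have the highest bid, so you win under either rule.
Second-price: pay $3376.5 → payoff $29711.1.
First-price: pay your own bid $10640.8 → payoff $22446.8.
Difference = $29711.1 − ($22446.8) = $7264.3.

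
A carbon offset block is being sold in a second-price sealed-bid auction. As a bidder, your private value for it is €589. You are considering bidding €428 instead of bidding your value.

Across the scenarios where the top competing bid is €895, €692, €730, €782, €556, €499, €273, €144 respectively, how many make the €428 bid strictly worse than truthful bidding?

2

The deviation hurts exactly when the highest competing bid lies strictly between €428 and €589 — underbidding then forfeits a profitable win.
€895: above both → same outcome either way.
€692: above both → same outcome either way.
€730: above both → same outcome either way.
€782: above both → same outcome either way.
€556: inside the interval → strictly worse (loss €33).
€499: inside the interval → strictly worse (loss €90).
€273: below both → same outcome either way.
€144: below both → same outcome either way.
Count: 2.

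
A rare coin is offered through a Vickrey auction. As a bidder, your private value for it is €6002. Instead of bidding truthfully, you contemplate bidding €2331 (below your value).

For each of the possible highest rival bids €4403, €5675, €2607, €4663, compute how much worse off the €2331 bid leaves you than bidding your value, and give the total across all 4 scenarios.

€6660

The deviation costs you only when the competing bid falls strictly between €2331 and €6002; elsewhere both bids give the same outcome.
€4403: truthful payoff €1599, deviation payoff €0 → loss €1599.
€5675: truthful payoff €327, deviation payoff €0 → loss €327.
€2607: truthful payoff €3395, deviation payoff €0 → loss €3395.
€4663: truthful payoff €1339, deviation payoff €0 → loss €1339.
Total loss = €1599 + €327 + €3395 + €1339 = €6660.
In a second-price auction your bid sets only whether you win, not what you pay, so bidding your true value is weakly dominant.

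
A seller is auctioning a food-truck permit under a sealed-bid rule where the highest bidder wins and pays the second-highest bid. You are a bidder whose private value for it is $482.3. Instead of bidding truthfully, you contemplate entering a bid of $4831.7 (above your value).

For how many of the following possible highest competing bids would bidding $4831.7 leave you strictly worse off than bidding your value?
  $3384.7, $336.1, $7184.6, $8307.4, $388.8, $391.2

The deviation hurts exactly when the highest competing bid lies strictly between $482.3 and $4831.7 — overbidding then wins at a price above your value.
$3384.7: inside the interval → strictly worse (loss $2902.4).
$336.1: below both → same outcome either way.
$7184.6: above both → same outcome either way.
$8307.4: above both → same outcome either way.
$388.8: below both → same outcome either way.
$391.2: below both → same outcome either way.
Count: 1.

1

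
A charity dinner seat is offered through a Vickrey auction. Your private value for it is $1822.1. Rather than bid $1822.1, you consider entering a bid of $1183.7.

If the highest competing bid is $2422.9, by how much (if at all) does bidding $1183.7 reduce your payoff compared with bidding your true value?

Bidding your value $1822.1: you lose (since $1822.1 < $2422.9). Payoff $0.
Bidding $1183.7: you lose. Payoff $0.
Difference = $0 − $0 = $0; both bids lead to the same outcome because the competing bid is above both your value and your alternative bid.

$0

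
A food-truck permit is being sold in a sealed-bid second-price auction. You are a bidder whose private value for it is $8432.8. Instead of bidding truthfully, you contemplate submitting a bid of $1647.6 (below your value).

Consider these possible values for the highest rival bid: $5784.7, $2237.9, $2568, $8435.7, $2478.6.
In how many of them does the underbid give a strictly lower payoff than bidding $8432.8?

The deviation hurts exactly when the highest competing bid lies strictly between $1647.6 and $8432.8 — underbidding then forfeits a profitable win.
$5784.7: inside the interval → strictly worse (loss $2648.1).
$2237.9: inside the interval → strictly worse (loss $6194.9).
$2568: inside the interval → strictly worse (loss $5864.8).
$8435.7: above both → same outcome either way.
$2478.6: inside the interval → strictly worse (loss $5954.2).
Count: 4.

4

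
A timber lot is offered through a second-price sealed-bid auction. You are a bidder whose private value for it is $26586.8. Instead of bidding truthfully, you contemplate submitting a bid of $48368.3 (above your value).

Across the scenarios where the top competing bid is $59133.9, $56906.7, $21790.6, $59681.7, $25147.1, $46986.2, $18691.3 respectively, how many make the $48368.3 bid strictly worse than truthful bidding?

1

The deviation hurts exactly when the highest competing bid lies strictly between $26586.8 and $48368.3 — overbidding then wins at a price above your value.
$59133.9: above both → same outcome either way.
$56906.7: above both → same outcome either way.
$21790.6: below both → same outcome either way.
$59681.7: above both → same outcome either way.
$25147.1: below both → same outcome either way.
$46986.2: inside the interval → strictly worse (loss $20399.4).
$18691.3: below both → same outcome either way.
Count: 1.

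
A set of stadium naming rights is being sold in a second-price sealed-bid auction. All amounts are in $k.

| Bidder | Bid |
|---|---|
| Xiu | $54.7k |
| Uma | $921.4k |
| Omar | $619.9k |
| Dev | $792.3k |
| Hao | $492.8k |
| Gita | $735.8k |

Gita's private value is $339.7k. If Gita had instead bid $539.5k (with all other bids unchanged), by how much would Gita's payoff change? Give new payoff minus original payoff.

The highest bid among the other bidders is $921.4k; Gita's bid doesn't change that.
Original bid $735.8k: Gita is not highest (top rival bid is $921.4k); payoff $0k.
Alternative bid $539.5k: Gita is not highest (top rival bid is $921.4k); payoff $0k.
Change in payoff = $0k − ($0k) = $0k.

$0k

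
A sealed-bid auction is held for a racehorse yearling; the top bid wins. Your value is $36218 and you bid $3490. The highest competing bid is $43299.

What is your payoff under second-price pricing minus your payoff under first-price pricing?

Your bid $3490 is below $43299, so you lose under either rule.
Payoff is $0 in both cases; difference = $0.

$0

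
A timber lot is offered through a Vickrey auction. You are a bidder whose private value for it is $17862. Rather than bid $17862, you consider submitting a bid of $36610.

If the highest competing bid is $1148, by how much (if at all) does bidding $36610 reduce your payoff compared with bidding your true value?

Bidding your value $17862: you win (since $17862 > $1148) and pay $1148. Payoff $16714.
Bidding $36610: you win and pay $1148. Payoff $17862 − $1148 = $16714.
Difference = $16714 − $16714 = $0; both bids lead to the same outcome because the competing bid is below both your value and your alternative bid.

$0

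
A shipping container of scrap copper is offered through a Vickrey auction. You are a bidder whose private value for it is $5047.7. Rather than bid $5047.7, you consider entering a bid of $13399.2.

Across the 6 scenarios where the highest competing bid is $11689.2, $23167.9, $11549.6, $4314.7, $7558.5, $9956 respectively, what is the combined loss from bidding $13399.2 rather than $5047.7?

$20562.5

The deviation costs you only when the competing bid falls strictly between $5047.7 and $13399.2; elsewhere both bids give the same outcome.
$11689.2: truthful payoff $0, deviation payoff −$6641.5 → loss $6641.5.
$23167.9: outcomes coincide → loss $0.
$11549.6: truthful payoff $0, deviation payoff −$6501.9 → loss $6501.9.
$4314.7: outcomes coincide → loss $0.
$7558.5: truthful payoff $0, deviation payoff −$2510.8 → loss $2510.8.
$9956: truthful payoff $0, deviation payoff −$4908.3 → loss $4908.3.
Total loss = $6641.5 + $6501.9 + $2510.8 + $4908.3 = $20562.5.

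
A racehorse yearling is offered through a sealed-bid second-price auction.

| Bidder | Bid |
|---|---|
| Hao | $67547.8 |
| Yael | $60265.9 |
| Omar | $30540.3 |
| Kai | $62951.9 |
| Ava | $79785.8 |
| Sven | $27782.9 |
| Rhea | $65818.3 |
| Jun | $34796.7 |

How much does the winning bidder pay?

$67547.8

Highest bid: Ava at $79785.8, so Ava wins.
Second-highest bid: Hao at $67547.8 — that is the price the winner pays.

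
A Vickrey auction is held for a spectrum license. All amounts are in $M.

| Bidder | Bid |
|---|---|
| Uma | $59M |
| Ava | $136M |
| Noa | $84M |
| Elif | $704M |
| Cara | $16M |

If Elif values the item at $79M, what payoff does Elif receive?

−$57M

Highest bid: Elif at $704M, so Elif wins.
Second-highest bid: Ava at $136M — that is the price the winner pays.
Elif's payoff = value − price = $79M − $136M = −$57M.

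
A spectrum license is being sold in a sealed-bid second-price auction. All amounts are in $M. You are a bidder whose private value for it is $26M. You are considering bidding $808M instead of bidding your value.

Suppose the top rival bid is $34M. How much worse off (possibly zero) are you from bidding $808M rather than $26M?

Bidding your value $26M: you lose (since $26M < $34M). Payoff $0M.
Bidding $808M: you win and pay $34M. Payoff $26M − $34M = −$8M.
The competing bid $34M lies between your value and your inflated bid, so overbidding wins an item priced above your value.
Loss from deviating = $0M − (−$8M) = $8M.

$8M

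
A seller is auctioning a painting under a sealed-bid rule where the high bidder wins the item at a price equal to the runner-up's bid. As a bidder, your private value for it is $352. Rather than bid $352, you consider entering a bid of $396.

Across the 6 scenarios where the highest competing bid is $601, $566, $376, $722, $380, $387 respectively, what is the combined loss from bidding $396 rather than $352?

$87

The deviation costs you only when the competing bid falls strictly between $352 and $396; elsewhere both bids give the same outcome.
$601: outcomes coincide → loss $0.
$566: outcomes coincide → loss $0.
$376: truthful payoff $0, deviation payoff −$24 → loss $24.
$722: outcomes coincide → loss $0.
$380: truthful payoff $0, deviation payoff −$28 → loss $28.
$387: truthful payoff $0, deviation payoff −$35 → loss $35.
Total loss = $24 + $28 + $35 = $87.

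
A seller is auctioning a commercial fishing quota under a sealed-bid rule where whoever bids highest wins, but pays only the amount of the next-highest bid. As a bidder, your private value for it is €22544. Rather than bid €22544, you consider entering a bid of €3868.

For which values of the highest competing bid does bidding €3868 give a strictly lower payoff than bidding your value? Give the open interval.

If the competing bid is below €3868, both bids win at the same price — no difference.
If it is above €22544, both bids lose — no difference.
If it lies strictly between €3868 and €22544, bidding your value wins at a price below your value (positive payoff) while bidding €3868 loses (payoff 0).
So the deviation strictly hurts on the open interval (€3868, €22544).

(€3868, €22544)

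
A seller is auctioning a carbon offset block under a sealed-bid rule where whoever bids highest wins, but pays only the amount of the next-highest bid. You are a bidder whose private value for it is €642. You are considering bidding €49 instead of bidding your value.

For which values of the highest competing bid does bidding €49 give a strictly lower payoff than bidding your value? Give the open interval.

(€49, €642)

If the competing bid is below €49, both bids win at the same price — no difference.
If it is above €642, both bids lose — no difference.
If it lies strictly between €49 and €642, bidding your value wins at a price below your value (positive payoff) while bidding €49 loses (payoff 0).
So the deviation strictly hurts on the open interval (€49, €642).
Truthful bidding weakly dominates here: raising your bid can only win items priced above your value, and lowering it can only forfeit items priced below.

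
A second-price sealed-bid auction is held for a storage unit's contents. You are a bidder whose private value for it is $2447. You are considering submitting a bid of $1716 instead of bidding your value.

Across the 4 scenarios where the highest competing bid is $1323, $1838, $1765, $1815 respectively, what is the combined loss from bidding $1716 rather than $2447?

$1923

The deviation costs you only when the competing bid falls strictly between $1716 and $2447; elsewhere both bids give the same outcome.
$1323: outcomes coincide → loss $0.
$1838: truthful payoff $609, deviation payoff $0 → loss $609.
$1765: truthful payoff $682, deviation payoff $0 → loss $682.
$1815: truthful payoff $632, deviation payoff $0 → loss $632.
Total loss = $609 + $682 + $632 = $1923.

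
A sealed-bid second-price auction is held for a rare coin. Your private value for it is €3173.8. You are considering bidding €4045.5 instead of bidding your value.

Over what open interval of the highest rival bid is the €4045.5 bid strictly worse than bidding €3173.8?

If the competing bid is below €3173.8, both bids win at the same price — no difference.
If it is above €4045.5, both bids lose — no difference.
If it lies strictly between €3173.8 and €4045.5, bidding your value loses (payoff 0) while bidding €4045.5 wins at a price above your value (payoff negative).
So the deviation strictly hurts on the open interval (€3173.8, €4045.5).
Truthful bidding weakly dominates here: raising your bid can only win items priced above your value, and lowering it can only forfeit items priced below.

(€3173.8, €4045.5)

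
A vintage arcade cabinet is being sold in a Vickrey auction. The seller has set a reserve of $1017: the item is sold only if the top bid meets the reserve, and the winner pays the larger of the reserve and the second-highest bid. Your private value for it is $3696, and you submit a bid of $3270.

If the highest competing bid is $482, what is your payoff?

Your bid $3270 is the highest and exceeds the reserve.
Price = max(second-highest bid, reserve) = max($482, $1017) = $1017.
Payoff = $3696 − $1017 = $2679.

$2679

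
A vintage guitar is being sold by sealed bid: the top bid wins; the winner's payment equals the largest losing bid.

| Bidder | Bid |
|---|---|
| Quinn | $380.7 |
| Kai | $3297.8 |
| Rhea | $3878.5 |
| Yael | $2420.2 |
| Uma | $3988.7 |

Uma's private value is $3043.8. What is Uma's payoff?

Highest bid: Uma at $3988.7, so Uma wins.
Second-highest bid: Rhea at $3878.5 — that is the price the winner pays.
Uma's payoff = value − price = $3043.8 − $3878.5 = −$834.7.

−$834.7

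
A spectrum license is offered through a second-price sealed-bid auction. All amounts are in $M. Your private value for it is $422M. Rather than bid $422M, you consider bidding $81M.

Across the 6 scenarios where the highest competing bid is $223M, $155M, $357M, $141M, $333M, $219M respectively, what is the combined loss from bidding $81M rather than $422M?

The deviation costs you only when the competing bid falls strictly between $81M and $422M; elsewhere both bids give the same outcome.
$223M: truthful payoff $199M, deviation payoff $0M → loss $199M.
$155M: truthful payoff $267M, deviation payoff $0M → loss $267M.
$357M: truthful payoff $65M, deviation payoff $0M → loss $65M.
$141M: truthful payoff $281M, deviation payoff $0M → loss $281M.
$333M: truthful payoff $89M, deviation payoff $0M → loss $89M.
$219M: truthful payoff $203M, deviation payoff $0M → loss $203M.
Total loss = $199M + $267M + $65M + $281M + $89M + $203M = $1104M.
In a second-price auction your bid sets only whether you win, not what you pay, so bidding your true value is weakly dominant.

$1104M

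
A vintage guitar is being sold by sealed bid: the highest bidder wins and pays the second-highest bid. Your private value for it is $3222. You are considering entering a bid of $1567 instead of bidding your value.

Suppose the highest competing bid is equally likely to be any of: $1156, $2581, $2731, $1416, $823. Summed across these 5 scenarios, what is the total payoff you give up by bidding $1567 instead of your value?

The deviation costs you only when the competing bid falls strictly between $1567 and $3222; elsewhere both bids give the same outcome.
$1156: outcomes coincide → loss $0.
$2581: truthful payoff $641, deviation payoff $0 → loss $641.
$2731: truthful payoff $491, deviation payoff $0 → loss $491.
$1416: outcomes coincide → loss $0.
$823: outcomes coincide → loss $0.
Total loss = $641 + $491 = $1132.

$1132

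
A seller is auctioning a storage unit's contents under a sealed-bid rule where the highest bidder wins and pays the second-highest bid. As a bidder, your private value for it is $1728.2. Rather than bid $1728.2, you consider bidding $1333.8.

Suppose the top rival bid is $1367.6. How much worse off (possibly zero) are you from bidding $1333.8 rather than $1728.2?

$360.6

Bidding your value $1728.2: you win (since $1728.2 > $1367.6) and pay $1367.6. Payoff $360.6.
Bidding $1333.8: you lose. Payoff $0.
The competing bid $1367.6 lies between your shaded bid and your value, so underbidding forfeits an item you could have won at a profitable price.
Loss from deviating = $360.6 − ($0) = $360.6.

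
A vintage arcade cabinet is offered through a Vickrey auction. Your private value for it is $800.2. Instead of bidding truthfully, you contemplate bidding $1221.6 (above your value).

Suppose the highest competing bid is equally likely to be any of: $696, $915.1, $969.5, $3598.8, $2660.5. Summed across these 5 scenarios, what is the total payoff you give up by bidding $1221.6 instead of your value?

The deviation costs you only when the competing bid falls strictly between $800.2 and $1221.6; elsewhere both bids give the same outcome.
$696: outcomes coincide → loss $0.
$915.1: truthful payoff $0, deviation payoff −$114.9 → loss $114.9.
$969.5: truthful payoff $0, deviation payoff −$169.3 → loss $169.3.
$3598.8: outcomes coincide → loss $0.
$2660.5: outcomes coincide → loss $0.
Total loss = $114.9 + $169.3 = $284.2.

$284.2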